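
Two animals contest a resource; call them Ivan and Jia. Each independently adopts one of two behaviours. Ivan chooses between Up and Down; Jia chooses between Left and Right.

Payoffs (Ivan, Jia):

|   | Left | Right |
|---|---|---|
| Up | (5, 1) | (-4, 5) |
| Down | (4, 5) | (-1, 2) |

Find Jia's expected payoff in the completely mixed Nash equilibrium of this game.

23/7

First find p, the probability Ivan plays Up, from Jia's indifference between Left and Right: p + 5(1−p) = 5p + 2(1−p), giving p = 3/7.
Since Jia is indifferent in equilibrium, Jia's expected payoff equals the payoff from either column against (3/7, 4/7). Using Left: (3/7) + 5(4/7) = 23/7.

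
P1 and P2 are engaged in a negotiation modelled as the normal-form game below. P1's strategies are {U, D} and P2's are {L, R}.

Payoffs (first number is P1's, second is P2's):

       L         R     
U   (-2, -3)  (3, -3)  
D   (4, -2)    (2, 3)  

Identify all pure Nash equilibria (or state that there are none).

(U, L): P1 prefers D (4 > -2) — not an equilibrium.
(U, R): P1 gets 3 ≥ 2 from D, and P2 gets -3 ≥ -3 from L — Nash equilibrium.
(D, L): P2 prefers R (3 > -2) — not an equilibrium.
(D, R): P1 prefers U (3 > 2) — not an equilibrium.

(U, R)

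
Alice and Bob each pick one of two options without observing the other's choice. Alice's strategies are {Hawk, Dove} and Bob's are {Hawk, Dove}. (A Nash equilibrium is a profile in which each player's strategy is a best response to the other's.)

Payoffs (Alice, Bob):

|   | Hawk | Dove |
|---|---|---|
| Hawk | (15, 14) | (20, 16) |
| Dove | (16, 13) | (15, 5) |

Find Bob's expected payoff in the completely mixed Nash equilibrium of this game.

69/5

First find p, the probability Alice plays Hawk, from Bob's indifference between Hawk and Dove: 14p + 13(1−p) = 16p + 5(1−p), giving p = 4/5.
Since Bob is indifferent in equilibrium, Bob's expected payoff equals the payoff from either column against (4/5, 1/5). Using Hawk: 14(4/5) + 13(1/5) = 69/5.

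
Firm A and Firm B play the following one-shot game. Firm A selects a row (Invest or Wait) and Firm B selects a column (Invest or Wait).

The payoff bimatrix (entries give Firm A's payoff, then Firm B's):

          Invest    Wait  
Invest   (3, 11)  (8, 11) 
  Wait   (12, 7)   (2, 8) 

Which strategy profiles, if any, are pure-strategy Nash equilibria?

(Invest, Invest): Firm A prefers Wait (12 > 3) — not an equilibrium.
(Invest, Wait): Firm A gets 8 ≥ 2 from Wait, and Firm B gets 11 ≥ 11 from Invest — Nash equilibrium.
(Wait, Invest): Firm B prefers Wait (8 > 7) — not an equilibrium.
(Wait, Wait): Firm A prefers Invest (8 > 2) — not an equilibrium.

(Invest, Wait)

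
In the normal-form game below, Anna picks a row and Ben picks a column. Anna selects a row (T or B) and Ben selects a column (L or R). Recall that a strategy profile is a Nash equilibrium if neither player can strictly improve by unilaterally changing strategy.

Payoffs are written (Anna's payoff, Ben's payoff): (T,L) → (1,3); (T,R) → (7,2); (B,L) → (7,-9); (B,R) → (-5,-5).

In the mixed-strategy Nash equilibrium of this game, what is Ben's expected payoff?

3/5

First find x, the probability Anna plays T, from Ben's indifference between L and R: 3x − 9(1−x) = 2x − 5(1−x), giving x = 4/5.
Since Ben is indifferent in equilibrium, Ben's expected payoff equals the payoff from either column against (4/5, 1/5). Using L: 3(4/5) − 9(1/5) = 3/5.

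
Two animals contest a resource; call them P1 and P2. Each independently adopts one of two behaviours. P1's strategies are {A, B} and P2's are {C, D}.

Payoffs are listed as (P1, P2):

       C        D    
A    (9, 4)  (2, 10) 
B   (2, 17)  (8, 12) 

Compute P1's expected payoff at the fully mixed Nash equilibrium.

First find q, the probability P2 plays C, from P1's indifference between A and B: 9q + 2(1−q) = 2q + 8(1−q), giving q = 6/13.
Since P1 is indifferent in equilibrium, P1's expected payoff equals the payoff from either row against (6/13, 7/13). Using A: 9(6/13) + 2(7/13) = 68/13.

68/13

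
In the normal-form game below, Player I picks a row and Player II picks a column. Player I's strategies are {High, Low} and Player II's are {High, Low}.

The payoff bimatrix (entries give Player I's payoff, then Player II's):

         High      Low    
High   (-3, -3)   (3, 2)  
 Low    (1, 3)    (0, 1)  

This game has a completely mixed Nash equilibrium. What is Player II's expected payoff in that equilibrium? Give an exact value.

9/7

First find p, the probability Player I plays High, from Player II's indifference between High and Low: −3p + 3(1−p) = 2p + (1−p), giving p = 2/7.
Since Player II is indifferent in equilibrium, Player II's expected payoff equals the payoff from either column against (2/7, 5/7). Using High: −3(2/7) + 3(5/7) = 9/7.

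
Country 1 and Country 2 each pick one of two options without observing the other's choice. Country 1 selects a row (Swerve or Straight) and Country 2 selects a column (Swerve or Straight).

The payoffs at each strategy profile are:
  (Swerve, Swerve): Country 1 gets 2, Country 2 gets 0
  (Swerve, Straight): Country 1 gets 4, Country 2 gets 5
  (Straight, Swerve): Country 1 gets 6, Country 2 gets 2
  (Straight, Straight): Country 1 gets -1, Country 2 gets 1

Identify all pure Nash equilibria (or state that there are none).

(Swerve, Swerve): Country 1 prefers Straight (6 > 2); Country 2 prefers Straight (5 > 0) — not an equilibrium.
(Swerve, Straight): Country 1 gets 4 ≥ -1 from Straight, and Country 2 gets 5 ≥ 0 from Swerve — Nash equilibrium.
(Straight, Swerve): Country 1 gets 6 ≥ 2 from Swerve, and Country 2 gets 2 ≥ 1 from Straight — Nash equilibrium.
(Straight, Straight): Country 1 prefers Swerve (4 > -1); Country 2 prefers Swerve (2 > 1) — not an equilibrium.

(Swerve, Straight) and (Straight, Swerve)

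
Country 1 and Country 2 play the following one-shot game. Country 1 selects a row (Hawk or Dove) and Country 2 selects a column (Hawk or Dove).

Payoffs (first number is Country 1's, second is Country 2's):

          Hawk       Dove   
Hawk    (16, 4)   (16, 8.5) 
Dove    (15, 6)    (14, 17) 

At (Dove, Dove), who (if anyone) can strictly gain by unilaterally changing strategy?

Country 1

Country 1 at (Dove, Dove) earns 14; deviating to Hawk yields 16 — a strict improvement.
Country 2 earns 17; deviating to Hawk yields 6 — not better.
Only Country 1 has a strictly profitable deviation.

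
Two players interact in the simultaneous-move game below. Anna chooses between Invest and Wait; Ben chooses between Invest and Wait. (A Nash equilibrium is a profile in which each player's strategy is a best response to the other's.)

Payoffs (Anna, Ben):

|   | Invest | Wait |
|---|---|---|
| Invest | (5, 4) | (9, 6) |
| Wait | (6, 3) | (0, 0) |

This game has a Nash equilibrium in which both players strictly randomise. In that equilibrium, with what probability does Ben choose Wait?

1/10

Let q be the probability that Ben plays Invest. In a completely mixed equilibrium, Anna must be indifferent between Invest and Wait.
Anna's expected payoff from Invest is 5q + 9(1−q); from Wait it is 6q.
Setting these equal: −4q + 9 = 6q, so q = 9/10.
Therefore Ben plays Wait with probability 1 − 9/10 = 1/10.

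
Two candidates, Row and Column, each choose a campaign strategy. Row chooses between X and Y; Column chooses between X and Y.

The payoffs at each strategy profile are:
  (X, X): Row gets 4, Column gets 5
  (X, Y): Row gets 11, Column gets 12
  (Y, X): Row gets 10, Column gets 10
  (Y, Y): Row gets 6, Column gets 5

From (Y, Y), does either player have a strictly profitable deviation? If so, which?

Row at (Y, Y) earns 6; deviating to X yields 11 — a strict improvement.
Column earns 5; deviating to X yields 10 — a strict improvement.
Both Row and Column have strictly profitable deviations.

Both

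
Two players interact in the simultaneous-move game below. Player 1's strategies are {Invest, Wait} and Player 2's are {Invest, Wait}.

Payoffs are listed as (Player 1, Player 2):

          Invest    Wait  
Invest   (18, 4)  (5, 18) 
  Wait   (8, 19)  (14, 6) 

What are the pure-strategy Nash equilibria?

(Invest, Invest): Player 2 prefers Wait (18 > 4) — not an equilibrium.
(Invest, Wait): Player 1 prefers Wait (14 > 5) — not an equilibrium.
(Wait, Invest): Player 1 prefers Invest (18 > 8) — not an equilibrium.
(Wait, Wait): Player 2 prefers Invest (19 > 6) — not an equilibrium.

none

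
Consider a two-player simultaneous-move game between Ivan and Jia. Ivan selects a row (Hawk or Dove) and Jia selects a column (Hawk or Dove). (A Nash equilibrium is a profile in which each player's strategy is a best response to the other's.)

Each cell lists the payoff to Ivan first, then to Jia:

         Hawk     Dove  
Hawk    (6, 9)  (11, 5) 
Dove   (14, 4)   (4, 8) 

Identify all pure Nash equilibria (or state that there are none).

(Hawk, Hawk): Ivan prefers Dove (14 > 6) — not an equilibrium.
(Hawk, Dove): Jia prefers Hawk (9 > 5) — not an equilibrium.
(Dove, Hawk): Jia prefers Dove (8 > 4) — not an equilibrium.
(Dove, Dove): Ivan prefers Hawk (11 > 4) — not an equilibrium.

none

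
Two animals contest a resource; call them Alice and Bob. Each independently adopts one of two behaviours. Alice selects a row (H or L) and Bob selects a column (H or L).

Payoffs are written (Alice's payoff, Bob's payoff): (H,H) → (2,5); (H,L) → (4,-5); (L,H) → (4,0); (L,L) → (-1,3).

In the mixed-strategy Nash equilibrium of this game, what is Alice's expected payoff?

18/7

First find y, the probability Bob plays H, from Alice's indifference between H and L: 2y + 4(1−y) = 4y − (1−y), giving y = 5/7.
Since Alice is indifferent in equilibrium, Alice's expected payoff equals the payoff from either row against (5/7, 2/7). Using H: 2(5/7) + 4(2/7) = 18/7.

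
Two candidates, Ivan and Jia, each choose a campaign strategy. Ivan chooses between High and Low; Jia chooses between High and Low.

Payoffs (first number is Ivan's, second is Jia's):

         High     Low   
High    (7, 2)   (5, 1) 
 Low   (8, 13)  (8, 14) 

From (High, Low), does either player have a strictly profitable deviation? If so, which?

Ivan at (High, Low) earns 5; deviating to Low yields 8 — a strict improvement.
Jia earns 1; deviating to High yields 2 — a strict improvement.
Both Ivan and Jia have strictly profitable deviations.

Both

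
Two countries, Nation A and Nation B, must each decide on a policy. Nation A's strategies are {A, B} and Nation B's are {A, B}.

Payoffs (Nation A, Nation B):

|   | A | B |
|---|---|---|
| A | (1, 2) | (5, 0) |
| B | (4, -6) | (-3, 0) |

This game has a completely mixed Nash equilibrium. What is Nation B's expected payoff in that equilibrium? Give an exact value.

0

First find x, the probability Nation A plays A, from Nation B's indifference between A and B: 2x − 6(1−x) = 0, giving x = 3/4.
Since Nation B is indifferent in equilibrium, Nation B's expected payoff equals the payoff from either column against (3/4, 1/4). Using A: 2(3/4) − 6(1/4) = 0.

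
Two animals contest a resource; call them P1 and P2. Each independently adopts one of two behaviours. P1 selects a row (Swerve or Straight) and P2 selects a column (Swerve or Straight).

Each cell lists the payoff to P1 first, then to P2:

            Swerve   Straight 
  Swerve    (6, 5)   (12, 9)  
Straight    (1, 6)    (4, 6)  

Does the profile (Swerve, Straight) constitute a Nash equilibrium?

Yes

At (Swerve, Straight), P1 earns 12; switching to Straight would give 4, so P1 has no profitable deviation.
P2 earns 9; switching to Swerve would give 5, so P2 has no profitable deviation.
Neither player can gain by a unilateral deviation, so this profile is a Nash equilibrium.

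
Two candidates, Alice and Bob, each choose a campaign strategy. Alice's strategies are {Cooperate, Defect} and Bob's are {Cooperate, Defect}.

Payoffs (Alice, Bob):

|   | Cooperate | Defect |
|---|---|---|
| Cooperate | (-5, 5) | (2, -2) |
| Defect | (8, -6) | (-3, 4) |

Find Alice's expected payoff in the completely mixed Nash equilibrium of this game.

1/18

First find q, the probability Bob plays Cooperate, from Alice's indifference between Cooperate and Defect: −5q + 2(1−q) = 8q − 3(1−q), giving q = 5/18.
Since Alice is indifferent in equilibrium, Alice's expected payoff equals the payoff from either row against (5/18, 13/18). Using Cooperate: −5(5/18) + 2(13/18) = 1/18.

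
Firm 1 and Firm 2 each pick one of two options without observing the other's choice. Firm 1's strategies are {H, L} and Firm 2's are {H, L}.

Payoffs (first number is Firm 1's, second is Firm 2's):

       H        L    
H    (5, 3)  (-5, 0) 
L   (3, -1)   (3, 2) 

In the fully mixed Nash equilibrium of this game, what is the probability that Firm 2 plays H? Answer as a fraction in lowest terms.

4/5

Let y be the probability that Firm 2 plays H. In a completely mixed equilibrium, Firm 1 must be indifferent between H and L.
Firm 1's expected payoff from H is 5y − 5(1−y); from L it is 3y + 3(1−y).
Setting these equal: 10y − 5 = 3, so y = 4/5.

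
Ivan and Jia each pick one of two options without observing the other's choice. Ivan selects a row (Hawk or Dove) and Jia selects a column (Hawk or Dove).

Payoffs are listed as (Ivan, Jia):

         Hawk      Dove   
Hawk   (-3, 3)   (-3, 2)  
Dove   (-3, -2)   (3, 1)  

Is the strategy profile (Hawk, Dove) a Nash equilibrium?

No

At (Hawk, Dove), Ivan earns -3; switching to Dove would give 3, so Ivan would deviate.
Jia earns 2; switching to Hawk would give 3, so Jia would deviate.
Since at least one player can profitably deviate, this is not a Nash equilibrium.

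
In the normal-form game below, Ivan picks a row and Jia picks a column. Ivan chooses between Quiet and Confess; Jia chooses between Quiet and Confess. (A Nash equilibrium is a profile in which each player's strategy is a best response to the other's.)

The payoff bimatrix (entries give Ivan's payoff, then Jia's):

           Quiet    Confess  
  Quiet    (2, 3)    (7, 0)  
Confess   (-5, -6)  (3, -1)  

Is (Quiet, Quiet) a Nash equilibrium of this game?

Yes

At (Quiet, Quiet), Ivan earns 2; switching to Confess would give -5, so Ivan has no profitable deviation.
Jia earns 3; switching to Confess would give 0, so Jia has no profitable deviation.
Neither player can gain by a unilateral deviation, so this profile is a Nash equilibrium.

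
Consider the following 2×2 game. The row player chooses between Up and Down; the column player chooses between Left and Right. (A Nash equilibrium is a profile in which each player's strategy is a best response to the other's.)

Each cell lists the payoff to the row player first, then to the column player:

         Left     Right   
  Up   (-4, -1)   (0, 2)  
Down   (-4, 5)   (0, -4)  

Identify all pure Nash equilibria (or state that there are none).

(Up, Right) and (Down, Left)

(Up, Left): the column player prefers Right (2 > -1) — not an equilibrium.
(Up, Right): the row player gets 0 ≥ 0 from Down, and the column player gets 2 ≥ -1 from Left — Nash equilibrium.
(Down, Left): the row player gets -4 ≥ -4 from Up, and the column player gets 5 ≥ -4 from Right — Nash equilibrium.
(Down, Right): the column player prefers Left (5 > -4) — not an equilibrium.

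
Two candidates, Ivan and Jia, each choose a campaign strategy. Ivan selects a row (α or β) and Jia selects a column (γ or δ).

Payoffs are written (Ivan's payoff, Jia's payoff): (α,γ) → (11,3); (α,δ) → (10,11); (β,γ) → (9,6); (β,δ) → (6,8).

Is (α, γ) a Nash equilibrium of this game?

At (α, γ), Ivan earns 11; switching to β would give 9, so Ivan has no profitable deviation.
Jia earns 3; switching to δ would give 11, so Jia would deviate.
Since at least one player can profitably deviate, this is not a Nash equilibrium.

No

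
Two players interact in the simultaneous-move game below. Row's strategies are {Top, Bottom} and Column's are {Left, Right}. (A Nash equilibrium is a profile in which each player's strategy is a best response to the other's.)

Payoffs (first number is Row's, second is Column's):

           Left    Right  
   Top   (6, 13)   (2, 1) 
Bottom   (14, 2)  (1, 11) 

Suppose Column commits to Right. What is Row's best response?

Top

Against Right, Row earns 2 from Top and 1 from Bottom.
So Top is the best response.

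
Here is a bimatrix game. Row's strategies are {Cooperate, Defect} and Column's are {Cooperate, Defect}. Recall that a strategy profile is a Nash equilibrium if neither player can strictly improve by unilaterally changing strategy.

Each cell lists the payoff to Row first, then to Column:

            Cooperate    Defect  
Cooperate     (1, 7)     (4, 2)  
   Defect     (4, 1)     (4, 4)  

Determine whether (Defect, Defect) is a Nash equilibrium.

At (Defect, Defect), Row earns 4; switching to Cooperate would give 4, so Row has no profitable deviation.
Column earns 4; switching to Cooperate would give 1, so Column has no profitable deviation.
Neither player can gain by a unilateral deviation, so this profile is a Nash equilibrium.

Yes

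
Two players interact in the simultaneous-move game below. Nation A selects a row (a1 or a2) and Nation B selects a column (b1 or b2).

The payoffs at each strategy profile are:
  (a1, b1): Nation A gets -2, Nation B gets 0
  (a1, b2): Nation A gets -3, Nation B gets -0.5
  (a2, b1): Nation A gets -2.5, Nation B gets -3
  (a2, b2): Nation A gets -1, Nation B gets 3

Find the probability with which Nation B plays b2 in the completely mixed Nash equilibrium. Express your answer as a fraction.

1/5

Let y be the probability that Nation B plays b1. In a completely mixed equilibrium, Nation A must be indifferent between a1 and a2.
Nation A's expected payoff from a1 is −2y − 3(1−y); from a2 it is −2.5y − (1−y).
Setting these equal: y − 3 = −1.5y − 1, so y = 4/5.
Therefore Nation B plays b2 with probability 1 − 4/5 = 1/5.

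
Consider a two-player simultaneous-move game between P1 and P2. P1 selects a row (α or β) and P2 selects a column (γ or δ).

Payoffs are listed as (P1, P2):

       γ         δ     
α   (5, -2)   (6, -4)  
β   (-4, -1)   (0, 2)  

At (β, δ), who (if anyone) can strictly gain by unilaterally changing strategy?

P1 at (β, δ) earns 0; deviating to α yields 6 — a strict improvement.
P2 earns 2; deviating to γ yields -1 — not better.
Only P1 has a strictly profitable deviation.

P1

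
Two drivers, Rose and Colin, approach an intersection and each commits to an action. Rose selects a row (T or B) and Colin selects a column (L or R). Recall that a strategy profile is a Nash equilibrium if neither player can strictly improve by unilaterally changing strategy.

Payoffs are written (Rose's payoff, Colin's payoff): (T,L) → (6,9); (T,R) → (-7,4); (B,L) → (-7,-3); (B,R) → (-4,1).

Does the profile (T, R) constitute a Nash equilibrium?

No

At (T, R), Rose earns -7; switching to B would give -4, so Rose would deviate.
Colin earns 4; switching to L would give 9, so Colin would deviate.
Since at least one player can profitably deviate, this is not a Nash equilibrium.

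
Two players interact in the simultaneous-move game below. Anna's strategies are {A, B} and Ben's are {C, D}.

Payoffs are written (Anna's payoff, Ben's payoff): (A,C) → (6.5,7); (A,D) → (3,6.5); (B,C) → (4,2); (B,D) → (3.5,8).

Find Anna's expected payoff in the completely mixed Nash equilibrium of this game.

First find y, the probability Ben plays C, from Anna's indifference between A and B: 6.5y + 3(1−y) = 4y + 3.5(1−y), giving y = 1/6.
Since Anna is indifferent in equilibrium, Anna's expected payoff equals the payoff from either row against (1/6, 5/6). Using A: 6.5(1/6) + 3(5/6) = 43/12.

43/12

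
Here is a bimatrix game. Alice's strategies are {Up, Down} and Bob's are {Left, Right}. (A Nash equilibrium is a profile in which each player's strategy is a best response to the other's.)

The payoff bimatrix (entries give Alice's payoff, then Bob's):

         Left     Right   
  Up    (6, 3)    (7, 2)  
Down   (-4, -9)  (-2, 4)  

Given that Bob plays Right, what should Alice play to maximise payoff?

Up

Against Right, Alice earns 7 from Up and -2 from Down.
So Up is the best response.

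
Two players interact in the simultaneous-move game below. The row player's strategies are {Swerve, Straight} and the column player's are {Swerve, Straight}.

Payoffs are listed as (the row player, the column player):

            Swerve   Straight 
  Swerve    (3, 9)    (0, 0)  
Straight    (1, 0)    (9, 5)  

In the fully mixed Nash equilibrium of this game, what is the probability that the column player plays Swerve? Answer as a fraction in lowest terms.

Let q be the probability that the column player plays Swerve. In a completely mixed equilibrium, the row player must be indifferent between Swerve and Straight.
The row player's expected payoff from Swerve is 3q; from Straight it is q + 9(1−q).
Setting these equal: 3q = −8q + 9, so q = 9/11.

9/11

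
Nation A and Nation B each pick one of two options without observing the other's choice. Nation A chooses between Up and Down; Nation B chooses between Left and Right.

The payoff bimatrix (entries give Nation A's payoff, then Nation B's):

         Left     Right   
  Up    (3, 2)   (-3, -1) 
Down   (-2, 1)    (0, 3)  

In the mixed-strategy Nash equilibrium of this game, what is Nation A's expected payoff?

First find y, the probability Nation B plays Left, from Nation A's indifference between Up and Down: 3y − 3(1−y) = −2y, giving y = 3/8.
Since Nation A is indifferent in equilibrium, Nation A's expected payoff equals the payoff from either row against (3/8, 5/8). Using Up: 3(3/8) − 3(5/8) = -3/4.

-3/4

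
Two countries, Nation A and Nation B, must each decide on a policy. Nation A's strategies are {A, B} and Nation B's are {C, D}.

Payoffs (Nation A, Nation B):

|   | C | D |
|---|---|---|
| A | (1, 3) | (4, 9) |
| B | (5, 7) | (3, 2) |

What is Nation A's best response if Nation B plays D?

Against D, Nation A earns 4 from A and 3 from B.
So A is the best response.

A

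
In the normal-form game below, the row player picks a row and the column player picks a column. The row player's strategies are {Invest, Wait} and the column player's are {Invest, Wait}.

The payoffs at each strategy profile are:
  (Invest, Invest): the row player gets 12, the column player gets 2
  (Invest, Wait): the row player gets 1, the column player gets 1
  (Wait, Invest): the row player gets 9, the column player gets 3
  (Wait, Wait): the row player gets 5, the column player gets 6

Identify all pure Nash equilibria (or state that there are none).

(Invest, Invest) and (Wait, Wait)

(Invest, Invest): the row player gets 12 ≥ 9 from Wait, and the column player gets 2 ≥ 1 from Wait — Nash equilibrium.
(Invest, Wait): the row player prefers Wait (5 > 1); the column player prefers Invest (2 > 1) — not an equilibrium.
(Wait, Invest): the row player prefers Invest (12 > 9); the column player prefers Wait (6 > 3) — not an equilibrium.
(Wait, Wait): the row player gets 5 ≥ 1 from Invest, and the column player gets 6 ≥ 3 from Invest — Nash equilibrium.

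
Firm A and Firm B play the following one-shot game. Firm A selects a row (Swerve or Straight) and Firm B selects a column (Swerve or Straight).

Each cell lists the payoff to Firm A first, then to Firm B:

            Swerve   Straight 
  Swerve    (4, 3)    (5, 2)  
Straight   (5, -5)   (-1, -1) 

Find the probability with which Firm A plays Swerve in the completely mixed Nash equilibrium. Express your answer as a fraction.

4/5

Let x be the probability that Firm A plays Swerve. In a completely mixed equilibrium, Firm B must be indifferent between Swerve and Straight.
Firm B's expected payoff from Swerve is 3x − 5(1−x); from Straight it is 2x − (1−x).
Setting these equal: 8x − 5 = 3x − 1, so x = 4/5.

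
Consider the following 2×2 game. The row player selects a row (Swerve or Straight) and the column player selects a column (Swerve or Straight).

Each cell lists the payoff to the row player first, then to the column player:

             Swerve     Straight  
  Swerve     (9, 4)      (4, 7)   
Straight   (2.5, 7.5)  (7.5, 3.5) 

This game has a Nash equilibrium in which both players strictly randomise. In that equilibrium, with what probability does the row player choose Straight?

3/7

Let r be the probability that the row player plays Swerve. In a completely mixed equilibrium, the column player must be indifferent between Swerve and Straight.
The column player's expected payoff from Swerve is 4r + 7.5(1−r); from Straight it is 7r + 3.5(1−r).
Setting these equal: −3.5r + 7.5 = 3.5r + 3.5, so r = 4/7.
Therefore the row player plays Straight with probability 1 − 4/7 = 3/7.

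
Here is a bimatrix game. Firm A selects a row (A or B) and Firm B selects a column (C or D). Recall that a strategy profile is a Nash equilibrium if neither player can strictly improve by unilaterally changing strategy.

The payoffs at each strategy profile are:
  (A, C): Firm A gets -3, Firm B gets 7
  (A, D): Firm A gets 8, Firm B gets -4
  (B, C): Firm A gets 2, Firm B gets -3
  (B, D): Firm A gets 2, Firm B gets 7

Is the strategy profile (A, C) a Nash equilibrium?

At (A, C), Firm A earns -3; switching to B would give 2, so Firm A would deviate.
Firm B earns 7; switching to D would give -4, so Firm B has no profitable deviation.
Since at least one player can profitably deviate, this is not a Nash equilibrium.

No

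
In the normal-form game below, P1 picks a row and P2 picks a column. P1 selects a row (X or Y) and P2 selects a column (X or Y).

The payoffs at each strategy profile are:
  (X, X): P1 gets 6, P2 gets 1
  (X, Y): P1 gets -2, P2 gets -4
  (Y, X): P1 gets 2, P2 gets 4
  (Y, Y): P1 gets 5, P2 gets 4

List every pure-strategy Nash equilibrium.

(X, X) and (Y, Y)

(X, X): P1 gets 6 ≥ 2 from Y, and P2 gets 1 ≥ -4 from Y — Nash equilibrium.
(X, Y): P1 prefers Y (5 > -2); P2 prefers X (1 > -4) — not an equilibrium.
(Y, X): P1 prefers X (6 > 2) — not an equilibrium.
(Y, Y): P1 gets 5 ≥ -2 from X, and P2 gets 4 ≥ 4 from X — Nash equilibrium.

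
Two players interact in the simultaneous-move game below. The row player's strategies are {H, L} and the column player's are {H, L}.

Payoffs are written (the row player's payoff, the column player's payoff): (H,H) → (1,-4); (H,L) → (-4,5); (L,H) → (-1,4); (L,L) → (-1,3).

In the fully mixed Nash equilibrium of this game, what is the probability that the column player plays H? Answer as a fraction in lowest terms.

Let q be the probability that the column player plays H. In a completely mixed equilibrium, the row player must be indifferent between H and L.
The row player's expected payoff from H is q − 4(1−q); from L it is −q − (1−q).
Setting these equal: 5q − 4 = -1, so q = 3/5.

3/5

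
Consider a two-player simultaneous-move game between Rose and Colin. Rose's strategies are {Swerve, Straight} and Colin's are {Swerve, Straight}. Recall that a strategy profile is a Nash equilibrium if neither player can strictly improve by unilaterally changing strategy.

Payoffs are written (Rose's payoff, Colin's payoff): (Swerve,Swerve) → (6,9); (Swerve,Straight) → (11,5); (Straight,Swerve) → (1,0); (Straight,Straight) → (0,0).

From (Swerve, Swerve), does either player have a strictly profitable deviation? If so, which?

Neither

Rose at (Swerve, Swerve) earns 6; deviating to Straight yields 1 — not better.
Colin earns 9; deviating to Straight yields 5 — not better.
Neither player can strictly improve; the profile is a Nash equilibrium.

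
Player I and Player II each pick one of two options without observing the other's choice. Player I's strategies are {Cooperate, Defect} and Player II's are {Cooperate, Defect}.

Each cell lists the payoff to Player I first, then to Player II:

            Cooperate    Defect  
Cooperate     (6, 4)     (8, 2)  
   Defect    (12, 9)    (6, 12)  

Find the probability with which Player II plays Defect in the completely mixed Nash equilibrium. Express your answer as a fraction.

3/4

Let y be the probability that Player II plays Cooperate. In a completely mixed equilibrium, Player I must be indifferent between Cooperate and Defect.
Player I's expected payoff from Cooperate is 6y + 8(1−y); from Defect it is 12y + 6(1−y).
Setting these equal: −2y + 8 = 6y + 6, so y = 1/4.
Therefore Player II plays Defect with probability 1 − 1/4 = 3/4.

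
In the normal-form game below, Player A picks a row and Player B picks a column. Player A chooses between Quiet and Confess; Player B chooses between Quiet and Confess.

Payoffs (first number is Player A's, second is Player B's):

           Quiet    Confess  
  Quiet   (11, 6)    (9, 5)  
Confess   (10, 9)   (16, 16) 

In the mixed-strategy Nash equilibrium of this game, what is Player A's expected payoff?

First find q, the probability Player B plays Quiet, from Player A's indifference between Quiet and Confess: 11q + 9(1−q) = 10q + 16(1−q), giving q = 7/8.
Since Player A is indifferent in equilibrium, Player A's expected payoff equals the payoff from either row against (7/8, 1/8). Using Quiet: 11(7/8) + 9(1/8) = 43/4.

43/4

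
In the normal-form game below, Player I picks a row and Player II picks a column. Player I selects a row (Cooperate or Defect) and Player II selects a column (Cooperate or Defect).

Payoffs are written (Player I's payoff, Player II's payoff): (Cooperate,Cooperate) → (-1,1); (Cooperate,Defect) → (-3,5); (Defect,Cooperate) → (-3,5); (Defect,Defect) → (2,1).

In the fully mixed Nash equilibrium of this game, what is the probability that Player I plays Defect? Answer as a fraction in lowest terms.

1/2

Let p be the probability that Player I plays Cooperate. In a completely mixed equilibrium, Player II must be indifferent between Cooperate and Defect.
Player II's expected payoff from Cooperate is p + 5(1−p); from Defect it is 5p + (1−p).
Setting these equal: −4p + 5 = 4p + 1, so p = 1/2.
Therefore Player I plays Defect with probability 1 − 1/2 = 1/2.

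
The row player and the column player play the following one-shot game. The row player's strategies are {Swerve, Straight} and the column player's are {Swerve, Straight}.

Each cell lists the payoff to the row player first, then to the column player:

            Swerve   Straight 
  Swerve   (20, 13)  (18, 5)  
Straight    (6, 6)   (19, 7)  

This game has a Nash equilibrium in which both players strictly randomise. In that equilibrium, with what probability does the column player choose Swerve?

Let c be the probability that the column player plays Swerve. In a completely mixed equilibrium, the row player must be indifferent between Swerve and Straight.
The row player's expected payoff from Swerve is 20c + 18(1−c); from Straight it is 6c + 19(1−c).
Setting these equal: 2c + 18 = −13c + 19, so c = 1/15.

1/15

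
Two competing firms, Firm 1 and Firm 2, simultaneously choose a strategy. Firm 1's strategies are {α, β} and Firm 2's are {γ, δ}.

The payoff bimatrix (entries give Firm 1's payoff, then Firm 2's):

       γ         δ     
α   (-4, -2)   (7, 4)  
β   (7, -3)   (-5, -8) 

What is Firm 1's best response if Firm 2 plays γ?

β

Against γ, Firm 1 earns -4 from α and 7 from β.
So β is the best response.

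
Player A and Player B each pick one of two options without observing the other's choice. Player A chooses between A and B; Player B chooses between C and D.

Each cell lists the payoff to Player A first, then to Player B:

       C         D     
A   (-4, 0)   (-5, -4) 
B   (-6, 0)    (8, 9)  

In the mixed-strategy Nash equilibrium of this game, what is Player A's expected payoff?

First find q, the probability Player B plays C, from Player A's indifference between A and B: −4q − 5(1−q) = −6q + 8(1−q), giving q = 13/15.
Since Player A is indifferent in equilibrium, Player A's expected payoff equals the payoff from either row against (13/15, 2/15). Using A: −4(13/15) − 5(2/15) = -62/15.

-62/15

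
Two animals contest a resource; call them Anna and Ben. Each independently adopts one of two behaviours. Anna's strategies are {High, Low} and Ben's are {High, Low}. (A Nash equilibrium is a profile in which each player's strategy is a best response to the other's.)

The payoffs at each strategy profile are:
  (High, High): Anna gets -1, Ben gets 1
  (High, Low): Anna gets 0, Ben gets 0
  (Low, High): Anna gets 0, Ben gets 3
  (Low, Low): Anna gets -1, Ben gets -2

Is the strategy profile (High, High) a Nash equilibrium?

No

At (High, High), Anna earns -1; switching to Low would give 0, so Anna would deviate.
Ben earns 1; switching to Low would give 0, so Ben has no profitable deviation.
Since at least one player can profitably deviate, this is not a Nash equilibrium.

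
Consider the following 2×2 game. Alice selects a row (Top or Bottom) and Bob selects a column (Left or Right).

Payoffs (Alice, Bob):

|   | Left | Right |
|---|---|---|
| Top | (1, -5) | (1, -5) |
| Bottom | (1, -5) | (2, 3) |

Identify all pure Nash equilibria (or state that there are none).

(Top, Left): Alice gets 1 ≥ 1 from Bottom, and Bob gets -5 ≥ -5 from Right — Nash equilibrium.
(Top, Right): Alice prefers Bottom (2 > 1) — not an equilibrium.
(Bottom, Left): Bob prefers Right (3 > -5) — not an equilibrium.
(Bottom, Right): Alice gets 2 ≥ 1 from Top, and Bob gets 3 ≥ -5 from Left — Nash equilibrium.

(Top, Left) and (Bottom, Right)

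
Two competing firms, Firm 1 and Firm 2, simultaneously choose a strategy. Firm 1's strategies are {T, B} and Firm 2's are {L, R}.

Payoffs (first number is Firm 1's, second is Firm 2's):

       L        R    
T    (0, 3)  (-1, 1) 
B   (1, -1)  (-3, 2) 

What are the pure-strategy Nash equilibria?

(T, L): Firm 1 prefers B (1 > 0) — not an equilibrium.
(T, R): Firm 2 prefers L (3 > 1) — not an equilibrium.
(B, L): Firm 2 prefers R (2 > -1) — not an equilibrium.
(B, R): Firm 1 prefers T (-1 > -3) — not an equilibrium.

none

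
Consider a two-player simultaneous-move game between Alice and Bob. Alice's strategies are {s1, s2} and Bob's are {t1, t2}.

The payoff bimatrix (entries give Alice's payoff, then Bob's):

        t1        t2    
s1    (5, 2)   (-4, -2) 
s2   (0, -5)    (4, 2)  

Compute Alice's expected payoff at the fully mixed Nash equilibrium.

First find y, the probability Bob plays t1, from Alice's indifference between s1 and s2: 5y − 4(1−y) = 4(1−y), giving y = 8/13.
Since Alice is indifferent in equilibrium, Alice's expected payoff equals the payoff from either row against (8/13, 5/13). Using s1: 5(8/13) − 4(5/13) = 20/13.

20/13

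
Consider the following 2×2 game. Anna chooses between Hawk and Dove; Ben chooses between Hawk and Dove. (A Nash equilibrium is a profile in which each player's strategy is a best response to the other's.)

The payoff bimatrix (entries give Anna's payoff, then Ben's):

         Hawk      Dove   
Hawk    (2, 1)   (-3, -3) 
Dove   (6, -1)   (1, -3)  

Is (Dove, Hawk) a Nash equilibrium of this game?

Yes

At (Dove, Hawk), Anna earns 6; switching to Hawk would give 2, so Anna has no profitable deviation.
Ben earns -1; switching to Dove would give -3, so Ben has no profitable deviation.
Neither player can gain by a unilateral deviation, so this profile is a Nash equilibrium.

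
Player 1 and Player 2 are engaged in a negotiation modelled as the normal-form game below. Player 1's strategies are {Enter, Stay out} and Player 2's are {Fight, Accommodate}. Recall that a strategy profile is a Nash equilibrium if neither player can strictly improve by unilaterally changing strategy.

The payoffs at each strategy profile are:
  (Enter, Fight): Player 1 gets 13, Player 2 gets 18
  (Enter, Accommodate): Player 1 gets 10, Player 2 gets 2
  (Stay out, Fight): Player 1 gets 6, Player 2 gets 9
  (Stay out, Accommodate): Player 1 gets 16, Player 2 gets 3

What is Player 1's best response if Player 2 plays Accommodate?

Against Accommodate, Player 1 earns 10 from Enter and 16 from Stay out.
So Stay out is the best response.

Stay out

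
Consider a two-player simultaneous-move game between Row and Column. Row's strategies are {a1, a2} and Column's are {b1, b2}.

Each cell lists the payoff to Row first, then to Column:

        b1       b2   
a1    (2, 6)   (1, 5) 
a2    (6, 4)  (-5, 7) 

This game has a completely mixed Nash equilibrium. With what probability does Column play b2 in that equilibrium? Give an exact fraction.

2/5

Let q be the probability that Column plays b1. In a completely mixed equilibrium, Row must be indifferent between a1 and a2.
Row's expected payoff from a1 is 2q + (1−q); from a2 it is 6q − 5(1−q).
Setting these equal: q + 1 = 11q − 5, so q = 3/5.
Therefore Column plays b2 with probability 1 − 3/5 = 2/5.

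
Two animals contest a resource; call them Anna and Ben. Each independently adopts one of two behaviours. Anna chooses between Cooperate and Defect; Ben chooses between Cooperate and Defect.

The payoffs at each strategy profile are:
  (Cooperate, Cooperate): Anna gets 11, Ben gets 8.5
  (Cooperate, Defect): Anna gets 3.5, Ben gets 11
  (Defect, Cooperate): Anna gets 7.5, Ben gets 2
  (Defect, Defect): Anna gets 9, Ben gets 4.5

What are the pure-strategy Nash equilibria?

(Defect, Defect)

(Cooperate, Cooperate): Ben prefers Defect (11 > 8.5) — not an equilibrium.
(Cooperate, Defect): Anna prefers Defect (9 > 3.5) — not an equilibrium.
(Defect, Cooperate): Anna prefers Cooperate (11 > 7.5); Ben prefers Defect (4.5 > 2) — not an equilibrium.
(Defect, Defect): Anna gets 9 ≥ 3.5 from Cooperate, and Ben gets 4.5 ≥ 2 from Cooperate — Nash equilibrium.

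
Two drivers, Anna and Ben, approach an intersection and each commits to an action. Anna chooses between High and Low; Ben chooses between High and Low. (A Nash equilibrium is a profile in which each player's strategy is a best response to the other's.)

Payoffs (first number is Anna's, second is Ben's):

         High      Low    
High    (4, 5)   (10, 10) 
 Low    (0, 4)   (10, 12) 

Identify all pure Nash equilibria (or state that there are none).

(High, Low) and (Low, Low)

(High, High): Ben prefers Low (10 > 5) — not an equilibrium.
(High, Low): Anna gets 10 ≥ 10 from Low, and Ben gets 10 ≥ 5 from High — Nash equilibrium.
(Low, High): Anna prefers High (4 > 0); Ben prefers Low (12 > 4) — not an equilibrium.
(Low, Low): Anna gets 10 ≥ 10 from High, and Ben gets 12 ≥ 4 from High — Nash equilibrium.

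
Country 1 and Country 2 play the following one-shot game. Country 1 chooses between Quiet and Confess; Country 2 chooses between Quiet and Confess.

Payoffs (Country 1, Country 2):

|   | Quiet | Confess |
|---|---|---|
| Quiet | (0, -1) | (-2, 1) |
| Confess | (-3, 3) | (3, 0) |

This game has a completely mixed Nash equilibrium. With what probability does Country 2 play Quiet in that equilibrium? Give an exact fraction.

5/8

Let c be the probability that Country 2 plays Quiet. In a completely mixed equilibrium, Country 1 must be indifferent between Quiet and Confess.
Country 1's expected payoff from Quiet is −2(1−c); from Confess it is −3c + 3(1−c).
Setting these equal: 2c − 2 = −6c + 3, so c = 5/8.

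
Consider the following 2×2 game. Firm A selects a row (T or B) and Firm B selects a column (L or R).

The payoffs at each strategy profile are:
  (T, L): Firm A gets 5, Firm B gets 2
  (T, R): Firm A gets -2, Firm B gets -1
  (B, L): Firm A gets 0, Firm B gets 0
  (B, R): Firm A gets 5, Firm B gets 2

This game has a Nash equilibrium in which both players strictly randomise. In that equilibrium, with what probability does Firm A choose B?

3/5

Let p be the probability that Firm A plays T. In a completely mixed equilibrium, Firm B must be indifferent between L and R.
Firm B's expected payoff from L is 2p; from R it is −p + 2(1−p).
Setting these equal: 2p = −3p + 2, so p = 2/5.
Therefore Firm A plays B with probability 1 − 2/5 = 3/5.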